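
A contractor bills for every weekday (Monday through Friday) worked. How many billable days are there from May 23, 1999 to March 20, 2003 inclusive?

999 weekdays

May 23, 1999 is a Sunday.
From May 23, 1999 to March 20, 2003 is 1398 days inclusive.
1398 = 7 × 199 + 5, so there are 199 full weeks plus 5 extra days.
Each full week contributes 5 weekdays (Mon–Fri): 199 × 5 = 995.
The 5 extra days are Sun, Mon, Tue, Wed, Thu — 4 of them qualify.
Total: 995 + 4 = 999.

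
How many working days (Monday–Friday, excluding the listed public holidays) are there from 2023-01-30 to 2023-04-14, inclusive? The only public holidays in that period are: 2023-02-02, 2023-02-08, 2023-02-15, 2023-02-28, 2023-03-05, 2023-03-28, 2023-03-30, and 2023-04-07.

48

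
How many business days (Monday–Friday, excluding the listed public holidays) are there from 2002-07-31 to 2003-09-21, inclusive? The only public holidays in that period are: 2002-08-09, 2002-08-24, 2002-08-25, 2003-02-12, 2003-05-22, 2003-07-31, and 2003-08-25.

293 business days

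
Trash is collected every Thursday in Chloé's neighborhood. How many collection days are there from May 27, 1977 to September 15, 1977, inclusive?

16 Thursdays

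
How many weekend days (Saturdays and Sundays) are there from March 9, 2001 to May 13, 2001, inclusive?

20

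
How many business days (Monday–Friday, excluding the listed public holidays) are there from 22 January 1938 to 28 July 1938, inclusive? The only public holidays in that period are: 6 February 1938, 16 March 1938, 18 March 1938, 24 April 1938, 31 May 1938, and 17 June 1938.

130

22 January 1938 is a Saturday.
That's 188 days from start to end, counting both.
188 = 7 × 26 + 6, so there are 26 full weeks plus 6 extra days.
Each full week contributes 5 weekdays (Mon–Fri): 26 × 5 = 130.
The 6 extra days are Sat, Sun, Mon, Tue, Wed, Thu — 4 of them qualify.
Total: 130 + 4 = 134.
Holidays: 6 February 1938 (Sun); 16 March 1938 (Wed); 18 March 1938 (Fri); 24 April 1938 (Sun); 31 May 1938 (Tue); 17 June 1938 (Fri).
4 of the 6 holidays fall on weekdays; the rest are weekends and were already excluded.
Business days: 134 − 4 = 130.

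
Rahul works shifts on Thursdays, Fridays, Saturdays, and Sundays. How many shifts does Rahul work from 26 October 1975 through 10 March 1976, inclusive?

26 October 1975 is a Sunday.
That's 137 days from start to end, counting both.
137 = 7 × 19 + 4, so there are 19 full weeks plus 4 extra days.
Each full week contributes 4 days from the set (Thu, Fri, Sat, Sun): 19 × 4 = 76.
The 4 extra days are Sun, Mon, Tue, Wed — 1 of them qualifies.
Total: 76 + 1 = 77.

77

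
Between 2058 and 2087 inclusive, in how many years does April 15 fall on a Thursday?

4

Day of week of April 15 in each year:
2058: Mon, 2059: Tue, 2060: Thu ✓, 2061: Fri, 2062: Sat, 2063: Sun, 2064: Tue, 2065: Wed, 2066: Thu ✓, 2067: Fri, 2068: Sun, 2069: Mon, 2070: Tue, 2071: Wed, 2072: Fri, 2073: Sat, 2074: Sun, 2075: Mon, 2076: Wed, 2077: Thu ✓, 2078: Fri, 2079: Sat, 2080: Mon, 2081: Tue, 2082: Wed, 2083: Thu ✓, 2084: Sat, 2085: Sun, 2086: Mon, 2087: Tue
Thursdays: 2060, 2066, 2077, 2083.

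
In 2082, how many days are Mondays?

Jan 1, 2082 is a Thursday.
The range spans 365 days (inclusive of both endpoints).
365 = 7 × 52 + 1, so there are 52 full weeks plus 1 extra day.
Each full week contributes one Monday: 52 so far.
The 1 extra day is Thursday — none qualify.
Total: 52 + 0 = 52.

52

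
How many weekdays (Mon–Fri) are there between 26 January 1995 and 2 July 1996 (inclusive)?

26 January 1995 is a Thursday.
From 26 January 1995 to 2 July 1996 is 524 days inclusive.
524 = 7 × 74 + 6, so there are 74 full weeks plus 6 extra days.
Each full week contributes 5 weekdays (Mon–Fri): 74 × 5 = 370.
The 6 extra days are Thursday, Friday, Saturday, Sunday, Monday, Tuesday — 4 of them qualify.
Total: 370 + 4 = 374.

374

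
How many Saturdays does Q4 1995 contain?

1995-10-01 is a Sunday.
From 1995-10-01 to 1995-12-31 is 92 days inclusive.
92 = 7 × 13 + 1, so there are 13 full weeks plus 1 extra day.
Each full week contributes one Saturday: 13 so far.
The 1 extra day is Sun — none qualify.
Total: 13 + 0 = 13.

13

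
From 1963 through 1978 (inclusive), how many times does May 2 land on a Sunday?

Day of week of May 2 in each year:
1963: Thu, 1964: Sat, 1965: Sun ✓, 1966: Mon, 1967: Tue, 1968: Thu, 1969: Fri, 1970: Sat, 1971: Sun ✓, 1972: Tue, 1973: Wed, 1974: Thu, 1975: Fri, 1976: Sun ✓, 1977: Mon, 1978: Tue
Sundays: 1965, 1971, 1976.

3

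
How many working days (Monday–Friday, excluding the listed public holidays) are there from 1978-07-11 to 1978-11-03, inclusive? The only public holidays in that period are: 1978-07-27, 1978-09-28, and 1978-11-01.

81 working days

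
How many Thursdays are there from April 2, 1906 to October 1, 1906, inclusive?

April 2, 1906 is a Monday.
The range spans 183 days (inclusive of both endpoints).
183 = 7 × 26 + 1, so there are 26 full weeks plus 1 extra day.
Each full week contributes one Thursday: 26 so far.
The 1 extra day is Mon — none qualify.
Total: 26 + 0 = 26.

26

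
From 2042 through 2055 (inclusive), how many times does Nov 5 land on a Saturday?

2

Day of week of November 5 in each year:
2042: Wed, 2043: Thu, 2044: Sat ✓, 2045: Sun, 2046: Mon, 2047: Tue, 2048: Thu, 2049: Fri, 2050: Sat ✓, 2051: Sun, 2052: Tue, 2053: Wed, 2054: Thu, 2055: Fri
Saturdays: 2044, 2050.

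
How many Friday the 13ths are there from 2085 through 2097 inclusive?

Friday-the-13ths by year:
2085: Apr, Jul
2086: Sep, Dec
2087: Jun
2088: Feb, Aug
2089: May
2090: Jan, Oct
2091: Apr, Jul
2092: Jun
2093: Feb, Mar, Nov
2094: Aug
2095: May
2096: Jan, Apr, Jul
2097: Sep, Dec

23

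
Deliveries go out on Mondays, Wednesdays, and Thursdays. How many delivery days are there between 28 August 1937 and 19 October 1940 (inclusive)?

28 August 1937 is a Saturday.
From 28 August 1937 to 19 October 1940 is 1149 days inclusive.
1149 = 7 × 164 + 1, so there are 164 full weeks plus 1 extra day.
Each full week contributes 3 days from the set (Mon, Wed, Thu): 164 × 3 = 492.
The 1 extra day is Sat — none qualify.
Total: 492 + 0 = 492.

492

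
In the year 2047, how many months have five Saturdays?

A month has five Saturdays exactly when Saturday falls within its first (length − 28) days.
Jan: 31 days, starts Tue → 5 of Tue, Wed, Thu
Feb: 28 days, starts Fri → 5 of (none)
Mar: 31 days, starts Fri → 5 of Fri, Sat, Sun ✓
Apr: 30 days, starts Mon → 5 of Mon, Tue
May: 31 days, starts Wed → 5 of Wed, Thu, Fri
Jun: 30 days, starts Sat → 5 of Sat, Sun ✓
Jul: 31 days, starts Mon → 5 of Mon, Tue, Wed
Aug: 31 days, starts Thu → 5 of Thu, Fri, Sat ✓
Sep: 30 days, starts Sun → 5 of Sun, Mon
Oct: 31 days, starts Tue → 5 of Tue, Wed, Thu
Nov: 30 days, starts Fri → 5 of Fri, Sat ✓
Dec: 31 days, starts Sun → 5 of Sun, Mon, Tue
Months with five Saturdays: Mar, Jun, Aug, Nov.

4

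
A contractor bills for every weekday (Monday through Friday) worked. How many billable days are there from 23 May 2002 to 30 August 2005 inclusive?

23 May 2002 is a Thursday.
That's 1196 days from start to end, counting both.
1196 = 7 × 170 + 6, so there are 170 full weeks plus 6 extra days.
Each full week contributes 5 weekdays (Mon–Fri): 170 × 5 = 850.
The 6 extra days are Thursday, Friday, Saturday, Sunday, Monday, Tuesday — 4 of them qualify.
Total: 850 + 4 = 854.

854 weekdays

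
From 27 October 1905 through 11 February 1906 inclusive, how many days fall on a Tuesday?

27 October 1905 is a Friday.
That's 108 days from start to end, counting both.
108 = 7 × 15 + 3, so there are 15 full weeks plus 3 extra days.
Each full week contributes one Tuesday: 15 so far.
The 3 extra days are Friday, Saturday, Sunday — none qualify.
Total: 15 + 0 = 15.

15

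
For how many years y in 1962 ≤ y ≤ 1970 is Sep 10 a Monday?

Day of week of September 10 in each year:
1962: Mon ✓, 1963: Tue, 1964: Thu, 1965: Fri, 1966: Sat, 1967: Sun, 1968: Tue, 1969: Wed, 1970: Thu
Mondays: 1962.

1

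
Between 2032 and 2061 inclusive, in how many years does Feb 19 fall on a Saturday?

Day of week of February 19 in each year:
2032: Thu, 2033: Sat ✓, 2034: Sun, 2035: Mon, 2036: Tue, 2037: Thu, 2038: Fri, 2039: Sat ✓, 2040: Sun, 2041: Tue, 2042: Wed, 2043: Thu, 2044: Fri, 2045: Sun, 2046: Mon, 2047: Tue, 2048: Wed, 2049: Fri, 2050: Sat ✓, 2051: Sun, 2052: Mon, 2053: Wed, 2054: Thu, 2055: Fri, 2056: Sat ✓, 2057: Mon, 2058: Tue, 2059: Wed, 2060: Thu, 2061: Sat ✓
Saturdays: 2033, 2039, 2050, 2056, 2061.

5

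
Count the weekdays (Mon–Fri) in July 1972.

Jul 1, 1972 is a Saturday.
That's 31 days from start to end, counting both.
31 = 7 × 4 + 3, so there are 4 full weeks plus 3 extra days.
Each full week contributes 5 weekdays (Mon–Fri): 4 × 5 = 20.
The 3 extra days are Sat, Sun, Mon — 1 of them qualifies.
Total: 20 + 1 = 21.

21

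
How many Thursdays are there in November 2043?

4

2043-11-01 is a Sunday.
From 2043-11-01 to 2043-11-30 is 30 days inclusive.
30 = 7 × 4 + 2, so there are 4 full weeks plus 2 extra days.
Each full week contributes one Thursday: 4 so far.
The 2 extra days are Sunday, Monday — none qualify.
Total: 4 + 0 = 4.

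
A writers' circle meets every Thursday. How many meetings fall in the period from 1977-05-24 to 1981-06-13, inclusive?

212

1977-05-24 is a Tuesday.
That's 1482 days from start to end, counting both.
1482 = 7 × 211 + 5, so there are 211 full weeks plus 5 extra days.
Each full week contributes one Thursday: 211 so far.
The 5 extra days are Tuesday, Wednesday, Thursday, Friday, Saturday — 1 of them qualifies.
Total: 211 + 1 = 212.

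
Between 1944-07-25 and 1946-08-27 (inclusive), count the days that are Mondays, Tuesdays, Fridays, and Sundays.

1944-07-25 is a Tuesday.
That's 764 days from start to end, counting both.
764 = 7 × 109 + 1, so there are 109 full weeks plus 1 extra day.
Each full week contributes 4 days from the set (Mon, Tue, Fri, Sun): 109 × 4 = 436.
The 1 extra day is Tuesday — 1 of them qualifies.
Total: 436 + 1 = 437.

437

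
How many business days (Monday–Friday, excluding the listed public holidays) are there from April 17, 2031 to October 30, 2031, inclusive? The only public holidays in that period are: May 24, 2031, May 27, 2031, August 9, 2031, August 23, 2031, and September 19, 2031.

139

April 17, 2031 is a Thursday.
From April 17, 2031 to October 30, 2031 is 197 days inclusive.
197 = 7 × 28 + 1, so there are 28 full weeks plus 1 extra day.
Each full week contributes 5 weekdays (Mon–Fri): 28 × 5 = 140.
The 1 extra day is Thu — 1 of them qualifies.
Total: 140 + 1 = 141.
Holidays: May 24, 2031 (Sat); May 27, 2031 (Tue); August 9, 2031 (Sat); August 23, 2031 (Sat); September 19, 2031 (Fri).
2 of the 5 holidays fall on weekdays; the rest are weekends and were already excluded.
Business days: 141 − 2 = 139.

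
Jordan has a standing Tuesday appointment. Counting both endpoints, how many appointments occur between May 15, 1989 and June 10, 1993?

213

May 15, 1989 is a Monday.
That's 1488 days from start to end, counting both.
1488 = 7 × 212 + 4, so there are 212 full weeks plus 4 extra days.
Each full week contributes one Tuesday: 212 so far.
The 4 extra days are Monday, Tuesday, Wednesday, Thursday — 1 of them qualifies.
Total: 212 + 1 = 213.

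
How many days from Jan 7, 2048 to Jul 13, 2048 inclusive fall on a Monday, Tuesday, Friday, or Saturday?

Jan 7, 2048 is a Tuesday.
From Jan 7, 2048 to Jul 13, 2048 is 189 days inclusive.
189 = 7 × 27, so the span is exactly 27 full weeks.
Each full week contributes 4 days from the set (Mon, Tue, Fri, Sat): 27 × 4 = 108.
Total: 108.

108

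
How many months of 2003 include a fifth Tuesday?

4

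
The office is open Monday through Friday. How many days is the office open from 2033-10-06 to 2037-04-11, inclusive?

917

2033-10-06 is a Thursday.
The range spans 1284 days (inclusive of both endpoints).
1284 = 7 × 183 + 3, so there are 183 full weeks plus 3 extra days.
Each full week contributes 5 weekdays (Mon–Fri): 183 × 5 = 915.
The 3 extra days are Thu, Fri, Sat — 2 of them qualify.
Total: 915 + 2 = 917.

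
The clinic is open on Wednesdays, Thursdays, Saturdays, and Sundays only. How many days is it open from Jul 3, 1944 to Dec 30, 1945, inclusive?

Jul 3, 1944 is a Monday.
That's 546 days from start to end, counting both.
546 = 7 × 78, so the span is exactly 78 full weeks.
Each full week contributes 4 days from the set (Wed, Thu, Sat, Sun): 78 × 4 = 312.
Total: 312.

312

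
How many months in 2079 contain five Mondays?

A month has five Mondays exactly when Monday falls within its first (length − 28) days.
Jan: 31 days, starts Sun → 5 of Sun, Mon, Tue ✓
Feb: 28 days, starts Wed → 5 of (none)
Mar: 31 days, starts Wed → 5 of Wed, Thu, Fri
Apr: 30 days, starts Sat → 5 of Sat, Sun
May: 31 days, starts Mon → 5 of Mon, Tue, Wed ✓
Jun: 30 days, starts Thu → 5 of Thu, Fri
Jul: 31 days, starts Sat → 5 of Sat, Sun, Mon ✓
Aug: 31 days, starts Tue → 5 of Tue, Wed, Thu
Sep: 30 days, starts Fri → 5 of Fri, Sat
Oct: 31 days, starts Sun → 5 of Sun, Mon, Tue ✓
Nov: 30 days, starts Wed → 5 of Wed, Thu
Dec: 31 days, starts Fri → 5 of Fri, Sat, Sun
Months with five Mondays: Jan, May, Jul, Oct.

4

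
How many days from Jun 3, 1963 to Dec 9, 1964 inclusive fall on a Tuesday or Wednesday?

160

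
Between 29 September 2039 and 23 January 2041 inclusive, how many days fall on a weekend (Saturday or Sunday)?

29 September 2039 is a Thursday.
The range spans 483 days (inclusive of both endpoints).
483 = 7 × 69, so the span is exactly 69 full weeks.
Each full week contributes 2 weekend days (Sat, Sun): 69 × 2 = 138.

138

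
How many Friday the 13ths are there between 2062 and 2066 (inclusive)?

9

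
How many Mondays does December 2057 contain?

5

Dec 1, 2057 is a Saturday.
From Dec 1, 2057 to Dec 31, 2057 is 31 days inclusive.
31 = 7 × 4 + 3, so there are 4 full weeks plus 3 extra days.
Each full week contributes one Monday: 4 so far.
The 3 extra days are Saturday, Sunday, Monday — 1 of them qualifies.
Total: 4 + 1 = 5.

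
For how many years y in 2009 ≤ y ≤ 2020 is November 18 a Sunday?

Day of week of November 18 in each year:
2009: Wed, 2010: Thu, 2011: Fri, 2012: Sun ✓, 2013: Mon, 2014: Tue, 2015: Wed, 2016: Fri, 2017: Sat, 2018: Sun ✓, 2019: Mon, 2020: Wed
Sundays: 2012, 2018.

2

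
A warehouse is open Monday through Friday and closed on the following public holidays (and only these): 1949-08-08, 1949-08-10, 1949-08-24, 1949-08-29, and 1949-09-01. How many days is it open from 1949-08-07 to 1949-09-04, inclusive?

15 working days

1949-08-07 is a Sunday.
The range spans 29 days (inclusive of both endpoints).
29 = 7 × 4 + 1, so there are 4 full weeks plus 1 extra day.
Each full week contributes 5 weekdays (Mon–Fri): 4 × 5 = 20.
The 1 extra day is Sun — none qualify.
Total: 20 + 0 = 20.
Holidays: 1949-08-08 (Mon); 1949-08-10 (Wed); 1949-08-24 (Wed); 1949-08-29 (Mon); 1949-09-01 (Thu).
All 5 holidays fall on weekdays, so subtract 5.
Business days: 20 − 5 = 15.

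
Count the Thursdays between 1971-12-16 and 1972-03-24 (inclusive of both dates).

1971-12-16 is a Thursday.
From 1971-12-16 to 1972-03-24 is 100 days inclusive.
100 = 7 × 14 + 2, so there are 14 full weeks plus 2 extra days.
Each full week contributes one Thursday: 14 so far.
The 2 extra days are Thu, Fri — 1 of them qualifies.
Total: 14 + 1 = 15.

15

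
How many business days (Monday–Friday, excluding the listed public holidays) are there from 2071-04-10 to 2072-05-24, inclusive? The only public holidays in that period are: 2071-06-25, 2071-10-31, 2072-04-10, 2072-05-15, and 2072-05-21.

292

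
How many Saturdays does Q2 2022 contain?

13

1 April 2022 is a Friday.
From 1 April 2022 to 30 June 2022 is 91 days inclusive.
91 = 7 × 13, so the span is exactly 13 full weeks.
Each full week contributes one Saturday: 13 so far.
Total: 13.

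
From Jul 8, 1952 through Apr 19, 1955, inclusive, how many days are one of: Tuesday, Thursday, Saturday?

436

Jul 8, 1952 is a Tuesday.
From Jul 8, 1952 to Apr 19, 1955 is 1016 days inclusive.
1016 = 7 × 145 + 1, so there are 145 full weeks plus 1 extra day.
Each full week contributes 3 days from the set (Tue, Thu, Sat): 145 × 3 = 435.
The 1 extra day is Tuesday — 1 of them qualifies.
Total: 435 + 1 = 436.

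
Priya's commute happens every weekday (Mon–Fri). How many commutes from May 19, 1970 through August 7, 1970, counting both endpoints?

May 19, 1970 is a Tuesday.
The range spans 81 days (inclusive of both endpoints).
81 = 7 × 11 + 4, so there are 11 full weeks plus 4 extra days.
Each full week contributes 5 weekdays (Mon–Fri): 11 × 5 = 55.
The 4 extra days are Tue, Wed, Thu, Fri — 4 of them qualify.
Total: 55 + 4 = 59.

59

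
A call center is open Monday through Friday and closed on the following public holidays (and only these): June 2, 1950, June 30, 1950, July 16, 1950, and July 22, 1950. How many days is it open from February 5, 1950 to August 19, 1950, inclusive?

138

February 5, 1950 is a Sunday.
That's 196 days from start to end, counting both.
196 = 7 × 28, so the span is exactly 28 full weeks.
Each full week contributes 5 weekdays (Mon–Fri): 28 × 5 = 140.
Total: 140.
Holidays: June 2, 1950 (Fri); June 30, 1950 (Fri); July 16, 1950 (Sun); July 22, 1950 (Sat).
2 of the 4 holidays fall on weekdays; the rest are weekends and were already excluded.
Business days: 140 − 2 = 138.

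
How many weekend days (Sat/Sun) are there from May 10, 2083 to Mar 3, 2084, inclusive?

84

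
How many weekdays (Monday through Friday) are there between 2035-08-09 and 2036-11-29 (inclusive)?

342

2035-08-09 is a Thursday.
From 2035-08-09 to 2036-11-29 is 479 days inclusive.
479 = 7 × 68 + 3, so there are 68 full weeks plus 3 extra days.
Each full week contributes 5 weekdays (Mon–Fri): 68 × 5 = 340.
The 3 extra days are Thursday, Friday, Saturday — 2 of them qualify.
Total: 340 + 2 = 342.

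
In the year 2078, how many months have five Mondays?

4

A month has five Mondays exactly when Monday falls within its first (length − 28) days.
Jan: 31 days, starts Sat → 5 of Sat, Sun, Mon ✓
Feb: 28 days, starts Tue → 5 of (none)
Mar: 31 days, starts Tue → 5 of Tue, Wed, Thu
Apr: 30 days, starts Fri → 5 of Fri, Sat
May: 31 days, starts Sun → 5 of Sun, Mon, Tue ✓
Jun: 30 days, starts Wed → 5 of Wed, Thu
Jul: 31 days, starts Fri → 5 of Fri, Sat, Sun
Aug: 31 days, starts Mon → 5 of Mon, Tue, Wed ✓
Sep: 30 days, starts Thu → 5 of Thu, Fri
Oct: 31 days, starts Sat → 5 of Sat, Sun, Mon ✓
Nov: 30 days, starts Tue → 5 of Tue, Wed
Dec: 31 days, starts Thu → 5 of Thu, Fri, Sat
Months with five Mondays: Jan, May, Aug, Oct.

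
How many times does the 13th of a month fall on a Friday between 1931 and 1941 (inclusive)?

19

Friday-the-13ths by year:
1931: Feb, Mar, Nov
1932: May
1933: Jan, Oct
1934: Apr, Jul
1935: Sep, Dec
1936: Mar, Nov
1937: Aug
1938: May
1939: Jan, Oct
1940: Sep, Dec
1941: Jun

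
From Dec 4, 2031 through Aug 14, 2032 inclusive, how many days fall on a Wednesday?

Dec 4, 2031 is a Thursday.
That's 255 days from start to end, counting both.
255 = 7 × 36 + 3, so there are 36 full weeks plus 3 extra days.
Each full week contributes one Wednesday: 36 so far.
The 3 extra days are Thursday, Friday, Saturday — none qualify.
Total: 36 + 0 = 36.

36 Wednesdays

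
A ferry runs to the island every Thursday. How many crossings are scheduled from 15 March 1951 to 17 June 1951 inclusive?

15 March 1951 is a Thursday.
From 15 March 1951 to 17 June 1951 is 95 days inclusive.
95 = 7 × 13 + 4, so there are 13 full weeks plus 4 extra days.
Each full week contributes one Thursday: 13 so far.
The 4 extra days are Thursday, Friday, Saturday, Sunday — 1 of them qualifies.
Total: 13 + 1 = 14.

14 Thursdays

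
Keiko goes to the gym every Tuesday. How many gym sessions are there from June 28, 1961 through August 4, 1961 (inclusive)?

June 28, 1961 is a Wednesday.
That's 38 days from start to end, counting both.
38 = 7 × 5 + 3, so there are 5 full weeks plus 3 extra days.
Each full week contributes one Tuesday: 5 so far.
The 3 extra days are Wednesday, Thursday, Friday — none qualify.
Total: 5 + 0 = 5.

5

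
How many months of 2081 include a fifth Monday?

4

A month has five Mondays exactly when Monday falls within its first (length − 28) days.
Jan: 31 days, starts Wed → 5 of Wed, Thu, Fri
Feb: 28 days, starts Sat → 5 of (none)
Mar: 31 days, starts Sat → 5 of Sat, Sun, Mon ✓
Apr: 30 days, starts Tue → 5 of Tue, Wed
May: 31 days, starts Thu → 5 of Thu, Fri, Sat
Jun: 30 days, starts Sun → 5 of Sun, Mon ✓
Jul: 31 days, starts Tue → 5 of Tue, Wed, Thu
Aug: 31 days, starts Fri → 5 of Fri, Sat, Sun
Sep: 30 days, starts Mon → 5 of Mon, Tue ✓
Oct: 31 days, starts Wed → 5 of Wed, Thu, Fri
Nov: 30 days, starts Sat → 5 of Sat, Sun
Dec: 31 days, starts Mon → 5 of Mon, Tue, Wed ✓
Months with five Mondays: Mar, Jun, Sep, Dec.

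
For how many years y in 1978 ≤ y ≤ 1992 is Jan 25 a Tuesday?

1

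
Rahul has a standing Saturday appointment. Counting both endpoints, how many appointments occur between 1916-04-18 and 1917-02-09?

1916-04-18 is a Tuesday.
That's 298 days from start to end, counting both.
298 = 7 × 42 + 4, so there are 42 full weeks plus 4 extra days.
Each full week contributes one Saturday: 42 so far.
The 4 extra days are Tuesday, Wednesday, Thursday, Friday — none qualify.
Total: 42 + 0 = 42.

42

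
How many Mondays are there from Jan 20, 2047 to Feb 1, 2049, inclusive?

107

Jan 20, 2047 is a Sunday.
From Jan 20, 2047 to Feb 1, 2049 is 744 days inclusive.
744 = 7 × 106 + 2, so there are 106 full weeks plus 2 extra days.
Each full week contributes one Monday: 106 so far.
The 2 extra days are Sun, Mon — 1 of them qualifies.
Total: 106 + 1 = 107.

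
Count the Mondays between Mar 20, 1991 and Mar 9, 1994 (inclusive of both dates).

155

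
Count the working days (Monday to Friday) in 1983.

January 1, 1983 is a Saturday.
The range spans 365 days (inclusive of both endpoints).
365 = 7 × 52 + 1, so there are 52 full weeks plus 1 extra day.
Each full week contributes 5 weekdays (Mon–Fri): 52 × 5 = 260.
The 1 extra day is Saturday — none qualify.
Total: 260 + 0 = 260.

260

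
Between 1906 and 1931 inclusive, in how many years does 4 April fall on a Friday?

4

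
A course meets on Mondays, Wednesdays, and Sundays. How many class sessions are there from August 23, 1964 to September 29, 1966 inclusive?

August 23, 1964 is a Sunday.
The range spans 768 days (inclusive of both endpoints).
768 = 7 × 109 + 5, so there are 109 full weeks plus 5 extra days.
Each full week contributes 3 days from the set (Mon, Wed, Sun): 109 × 3 = 327.
The 5 extra days are Sunday, Monday, Tuesday, Wednesday, Thursday — 3 of them qualify.
Total: 327 + 3 = 330.

330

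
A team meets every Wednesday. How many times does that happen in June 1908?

1 June 1908 is a Monday.
That's 30 days from start to end, counting both.
30 = 7 × 4 + 2, so there are 4 full weeks plus 2 extra days.
Each full week contributes one Wednesday: 4 so far.
The 2 extra days are Monday, Tuesday — none qualify.
Total: 4 + 0 = 4.

4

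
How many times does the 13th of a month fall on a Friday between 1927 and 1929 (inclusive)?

6

Friday-the-13ths by year:
1927: May
1928: Jan, Apr, Jul
1929: Sep, Dec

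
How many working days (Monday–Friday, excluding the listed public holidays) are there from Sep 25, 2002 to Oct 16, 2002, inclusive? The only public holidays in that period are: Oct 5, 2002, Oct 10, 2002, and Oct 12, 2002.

15 working days

Sep 25, 2002 is a Wednesday.
From Sep 25, 2002 to Oct 16, 2002 is 22 days inclusive.
22 = 7 × 3 + 1, so there are 3 full weeks plus 1 extra day.
Each full week contributes 5 weekdays (Mon–Fri): 3 × 5 = 15.
The 1 extra day is Wed — 1 of them qualifies.
Total: 15 + 1 = 16.
Holidays: Oct 5, 2002 (Sat); Oct 10, 2002 (Thu); Oct 12, 2002 (Sat).
1 of the 3 holidays fall on weekdays; the rest are weekends and were already excluded.
Business days: 16 − 1 = 15.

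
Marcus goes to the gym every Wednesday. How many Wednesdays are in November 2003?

2003-11-01 is a Saturday.
The range spans 30 days (inclusive of both endpoints).
30 = 7 × 4 + 2, so there are 4 full weeks plus 2 extra days.
Each full week contributes one Wednesday: 4 so far.
The 2 extra days are Saturday, Sunday — none qualify.
Total: 4 + 0 = 4.

4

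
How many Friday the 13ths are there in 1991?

2

The 13th falls on a Friday when the month's 13th has weekday Fri.
Jan 13 is Sun; Feb 13 is Wed; Mar 13 is Wed; Apr 13 is Sat; May 13 is Mon; Jun 13 is Thu; Jul 13 is Sat; Aug 13 is Tue; Sep 13 is Fri ✓; Oct 13 is Sun; Nov 13 is Wed; Dec 13 is Fri ✓.
Friday the 13ths: Sep, Dec.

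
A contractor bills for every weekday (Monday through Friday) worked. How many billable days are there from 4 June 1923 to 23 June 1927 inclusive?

1059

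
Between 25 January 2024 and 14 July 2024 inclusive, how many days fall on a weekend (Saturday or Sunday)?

25 January 2024 is a Thursday.
The range spans 172 days (inclusive of both endpoints).
172 = 7 × 24 + 4, so there are 24 full weeks plus 4 extra days.
Each full week contributes 2 weekend days (Sat, Sun): 24 × 2 = 48.
The 4 extra days are Thu, Fri, Sat, Sun — 2 of them qualify.
Total: 48 + 2 = 50.

50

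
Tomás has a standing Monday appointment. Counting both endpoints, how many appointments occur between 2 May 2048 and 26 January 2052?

195

2 May 2048 is a Saturday.
From 2 May 2048 to 26 January 2052 is 1365 days inclusive.
1365 = 7 × 195, so the span is exactly 195 full weeks.
Each full week contributes one Monday: 195 so far.
Total: 195.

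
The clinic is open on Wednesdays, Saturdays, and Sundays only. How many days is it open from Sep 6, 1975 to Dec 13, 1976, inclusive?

Sep 6, 1975 is a Saturday.
From Sep 6, 1975 to Dec 13, 1976 is 465 days inclusive.
465 = 7 × 66 + 3, so there are 66 full weeks plus 3 extra days.
Each full week contributes 3 days from the set (Wed, Sat, Sun): 66 × 3 = 198.
The 3 extra days are Saturday, Sunday, Monday — 2 of them qualify.
Total: 198 + 2 = 200.

200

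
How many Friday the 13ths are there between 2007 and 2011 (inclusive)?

8

Friday-the-13ths by year:
2007: Apr, Jul
2008: Jun
2009: Feb, Mar, Nov
2010: Aug
2011: May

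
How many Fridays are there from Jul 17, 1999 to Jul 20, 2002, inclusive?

Jul 17, 1999 is a Saturday.
The range spans 1100 days (inclusive of both endpoints).
1100 = 7 × 157 + 1, so there are 157 full weeks plus 1 extra day.
Each full week contributes one Friday: 157 so far.
The 1 extra day is Saturday — none qualify.
Total: 157 + 0 = 157.

157 Fridays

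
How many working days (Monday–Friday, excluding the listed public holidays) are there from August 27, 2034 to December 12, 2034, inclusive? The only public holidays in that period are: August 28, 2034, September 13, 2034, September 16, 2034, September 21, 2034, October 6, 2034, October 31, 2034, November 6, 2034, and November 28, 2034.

August 27, 2034 is a Sunday.
The range spans 108 days (inclusive of both endpoints).
108 = 7 × 15 + 3, so there are 15 full weeks plus 3 extra days.
Each full week contributes 5 weekdays (Mon–Fri): 15 × 5 = 75.
The 3 extra days are Sunday, Monday, Tuesday — 2 of them qualify.
Total: 75 + 2 = 77.
Holidays: August 28, 2034 (Mon); September 13, 2034 (Wed); September 16, 2034 (Sat); September 21, 2034 (Thu); October 6, 2034 (Fri); October 31, 2034 (Tue); November 6, 2034 (Mon); November 28, 2034 (Tue).
7 of the 8 holidays fall on weekdays; the rest are weekends and were already excluded.
Business days: 77 − 7 = 70.

70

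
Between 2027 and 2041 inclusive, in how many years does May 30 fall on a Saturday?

1

Day of week of May 30 in each year:
2027: Sun, 2028: Tue, 2029: Wed, 2030: Thu, 2031: Fri, 2032: Sun, 2033: Mon, 2034: Tue, 2035: Wed, 2036: Fri, 2037: Sat ✓, 2038: Sun, 2039: Mon, 2040: Wed, 2041: Thu
Saturdays: 2037.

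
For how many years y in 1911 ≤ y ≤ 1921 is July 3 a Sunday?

Day of week of July 3 in each year:
1911: Mon, 1912: Wed, 1913: Thu, 1914: Fri, 1915: Sat, 1916: Mon, 1917: Tue, 1918: Wed, 1919: Thu, 1920: Sat, 1921: Sun ✓
Sundays: 1921.

1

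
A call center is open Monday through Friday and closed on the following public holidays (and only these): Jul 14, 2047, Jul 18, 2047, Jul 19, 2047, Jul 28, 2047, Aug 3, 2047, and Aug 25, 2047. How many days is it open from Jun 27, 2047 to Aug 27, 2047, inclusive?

Jun 27, 2047 is a Thursday.
That's 62 days from start to end, counting both.
62 = 7 × 8 + 6, so there are 8 full weeks plus 6 extra days.
Each full week contributes 5 weekdays (Mon–Fri): 8 × 5 = 40.
The 6 extra days are Thursday, Friday, Saturday, Sunday, Monday, Tuesday — 4 of them qualify.
Total: 40 + 4 = 44.
Holidays: Jul 14, 2047 (Sun); Jul 18, 2047 (Thu); Jul 19, 2047 (Fri); Jul 28, 2047 (Sun); Aug 3, 2047 (Sat); Aug 25, 2047 (Sun).
2 of the 6 holidays fall on weekdays; the rest are weekends and were already excluded.
Business days: 44 − 2 = 42.

42 working days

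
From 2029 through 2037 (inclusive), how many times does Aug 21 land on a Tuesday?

Day of week of August 21 in each year:
2029: Tue ✓, 2030: Wed, 2031: Thu, 2032: Sat, 2033: Sun, 2034: Mon, 2035: Tue ✓, 2036: Thu, 2037: Fri
Tuesdays: 2029, 2035.

2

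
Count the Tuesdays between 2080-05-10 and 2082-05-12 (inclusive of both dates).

105

2080-05-10 is a Friday.
From 2080-05-10 to 2082-05-12 is 733 days inclusive.
733 = 7 × 104 + 5, so there are 104 full weeks plus 5 extra days.
Each full week contributes one Tuesday: 104 so far.
The 5 extra days are Friday, Saturday, Sunday, Monday, Tuesday — 1 of them qualifies.
Total: 104 + 1 = 105.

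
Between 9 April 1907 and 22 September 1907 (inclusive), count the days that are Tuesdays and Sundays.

48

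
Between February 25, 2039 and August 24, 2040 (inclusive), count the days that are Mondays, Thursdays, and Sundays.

February 25, 2039 is a Friday.
The range spans 547 days (inclusive of both endpoints).
547 = 7 × 78 + 1, so there are 78 full weeks plus 1 extra day.
Each full week contributes 3 days from the set (Mon, Thu, Sun): 78 × 3 = 234.
The 1 extra day is Fri — none qualify.
Total: 234 + 0 = 234.

234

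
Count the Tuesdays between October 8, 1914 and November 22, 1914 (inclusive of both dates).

6

October 8, 1914 is a Thursday.
From October 8, 1914 to November 22, 1914 is 46 days inclusive.
46 = 7 × 6 + 4, so there are 6 full weeks plus 4 extra days.
Each full week contributes one Tuesday: 6 so far.
The 4 extra days are Thu, Fri, Sat, Sun — none qualify.
Total: 6 + 0 = 6.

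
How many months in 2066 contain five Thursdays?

4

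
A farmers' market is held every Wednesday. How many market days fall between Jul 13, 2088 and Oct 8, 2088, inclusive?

Jul 13, 2088 is a Tuesday.
That's 88 days from start to end, counting both.
88 = 7 × 12 + 4, so there are 12 full weeks plus 4 extra days.
Each full week contributes one Wednesday: 12 so far.
The 4 extra days are Tuesday, Wednesday, Thursday, Friday — 1 of them qualifies.
Total: 12 + 1 = 13.

13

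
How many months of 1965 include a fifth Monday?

A month has five Mondays exactly when Monday falls within its first (length − 28) days.
Jan: 31 days, starts Fri → 5 of Fri, Sat, Sun
Feb: 28 days, starts Mon → 5 of (none)
Mar: 31 days, starts Mon → 5 of Mon, Tue, Wed ✓
Apr: 30 days, starts Thu → 5 of Thu, Fri
May: 31 days, starts Sat → 5 of Sat, Sun, Mon ✓
Jun: 30 days, starts Tue → 5 of Tue, Wed
Jul: 31 days, starts Thu → 5 of Thu, Fri, Sat
Aug: 31 days, starts Sun → 5 of Sun, Mon, Tue ✓
Sep: 30 days, starts Wed → 5 of Wed, Thu
Oct: 31 days, starts Fri → 5 of Fri, Sat, Sun
Nov: 30 days, starts Mon → 5 of Mon, Tue ✓
Dec: 31 days, starts Wed → 5 of Wed, Thu, Fri
Months with five Mondays: Mar, May, Aug, Nov.

4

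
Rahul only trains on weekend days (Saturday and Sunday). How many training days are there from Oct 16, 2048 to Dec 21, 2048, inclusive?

20

Oct 16, 2048 is a Friday.
That's 67 days from start to end, counting both.
67 = 7 × 9 + 4, so there are 9 full weeks plus 4 extra days.
Each full week contributes 2 weekend days (Sat, Sun): 9 × 2 = 18.
The 4 extra days are Fri, Sat, Sun, Mon — 2 of them qualify.
Total: 18 + 2 = 20.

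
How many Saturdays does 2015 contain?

52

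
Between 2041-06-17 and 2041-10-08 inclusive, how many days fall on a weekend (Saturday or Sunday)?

32

2041-06-17 is a Monday.
That's 114 days from start to end, counting both.
114 = 7 × 16 + 2, so there are 16 full weeks plus 2 extra days.
Each full week contributes 2 weekend days (Sat, Sun): 16 × 2 = 32.
The 2 extra days are Monday, Tuesday — none qualify.
Total: 32 + 0 = 32.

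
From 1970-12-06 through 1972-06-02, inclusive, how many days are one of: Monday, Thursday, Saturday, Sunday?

1970-12-06 is a Sunday.
The range spans 545 days (inclusive of both endpoints).
545 = 7 × 77 + 6, so there are 77 full weeks plus 6 extra days.
Each full week contributes 4 days from the set (Mon, Thu, Sat, Sun): 77 × 4 = 308.
The 6 extra days are Sunday, Monday, Tuesday, Wednesday, Thursday, Friday — 3 of them qualify.
Total: 308 + 3 = 311.

311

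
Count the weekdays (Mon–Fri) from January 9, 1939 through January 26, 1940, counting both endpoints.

January 9, 1939 is a Monday.
That's 383 days from start to end, counting both.
383 = 7 × 54 + 5, so there are 54 full weeks plus 5 extra days.
Each full week contributes 5 weekdays (Mon–Fri): 54 × 5 = 270.
The 5 extra days are Monday, Tuesday, Wednesday, Thursday, Friday — 5 of them qualify.
Total: 270 + 5 = 275.

275 weekdays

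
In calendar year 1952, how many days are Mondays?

1 January 1952 is a Tuesday.
That's 366 days from start to end, counting both.
366 = 7 × 52 + 2, so there are 52 full weeks plus 2 extra days.
Each full week contributes one Monday: 52 so far.
The 2 extra days are Tuesday, Wednesday — none qualify.
Total: 52 + 0 = 52.

52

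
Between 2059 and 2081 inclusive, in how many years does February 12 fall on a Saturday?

Day of week of February 12 in each year:
2059: Wed, 2060: Thu, 2061: Sat ✓, 2062: Sun, 2063: Mon, 2064: Tue, 2065: Thu, 2066: Fri, 2067: Sat ✓, 2068: Sun, 2069: Tue, 2070: Wed, 2071: Thu, 2072: Fri, 2073: Sun, 2074: Mon, 2075: Tue, 2076: Wed, 2077: Fri, 2078: Sat ✓, 2079: Sun, 2080: Mon, 2081: Wed
Saturdays: 2061, 2067, 2078.

3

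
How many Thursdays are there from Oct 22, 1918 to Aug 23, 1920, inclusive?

96

Oct 22, 1918 is a Tuesday.
From Oct 22, 1918 to Aug 23, 1920 is 672 days inclusive.
672 = 7 × 96, so the span is exactly 96 full weeks.
Each full week contributes one Thursday: 96 so far.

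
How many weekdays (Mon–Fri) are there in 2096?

261

January 1, 2096 is a Sunday.
The range spans 366 days (inclusive of both endpoints).
366 = 7 × 52 + 2, so there are 52 full weeks plus 2 extra days.
Each full week contributes 5 weekdays (Mon–Fri): 52 × 5 = 260.
The 2 extra days are Sun, Mon — 1 of them qualifies.
Total: 260 + 1 = 261.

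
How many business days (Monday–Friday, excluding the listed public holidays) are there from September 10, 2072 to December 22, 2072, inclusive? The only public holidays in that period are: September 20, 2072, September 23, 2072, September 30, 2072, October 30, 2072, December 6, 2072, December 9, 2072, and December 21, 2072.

September 10, 2072 is a Saturday.
From September 10, 2072 to December 22, 2072 is 104 days inclusive.
104 = 7 × 14 + 6, so there are 14 full weeks plus 6 extra days.
Each full week contributes 5 weekdays (Mon–Fri): 14 × 5 = 70.
The 6 extra days are Sat, Sun, Mon, Tue, Wed, Thu — 4 of them qualify.
Total: 70 + 4 = 74.
Holidays: September 20, 2072 (Tue); September 23, 2072 (Fri); September 30, 2072 (Fri); October 30, 2072 (Sun); December 6, 2072 (Tue); December 9, 2072 (Fri); December 21, 2072 (Wed).
6 of the 7 holidays fall on weekdays; the rest are weekends and were already excluded.
Business days: 74 − 6 = 68.

68 business days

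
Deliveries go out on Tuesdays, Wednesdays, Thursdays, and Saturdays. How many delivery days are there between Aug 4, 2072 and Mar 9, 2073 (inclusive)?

125

Aug 4, 2072 is a Thursday.
The range spans 218 days (inclusive of both endpoints).
218 = 7 × 31 + 1, so there are 31 full weeks plus 1 extra day.
Each full week contributes 4 days from the set (Tue, Wed, Thu, Sat): 31 × 4 = 124.
The 1 extra day is Thursday — 1 of them qualifies.
Total: 124 + 1 = 125.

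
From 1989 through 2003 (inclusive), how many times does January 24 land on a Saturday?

Day of week of January 24 in each year:
1989: Tue, 1990: Wed, 1991: Thu, 1992: Fri, 1993: Sun, 1994: Mon, 1995: Tue, 1996: Wed, 1997: Fri, 1998: Sat ✓, 1999: Sun, 2000: Mon, 2001: Wed, 2002: Thu, 2003: Fri
Saturdays: 1998.

1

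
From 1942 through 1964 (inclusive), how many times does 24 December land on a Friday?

3

Day of week of December 24 in each year:
1942: Thu, 1943: Fri ✓, 1944: Sun, 1945: Mon, 1946: Tue, 1947: Wed, 1948: Fri ✓, 1949: Sat, 1950: Sun, 1951: Mon, 1952: Wed, 1953: Thu, 1954: Fri ✓, 1955: Sat, 1956: Mon, 1957: Tue, 1958: Wed, 1959: Thu, 1960: Sat, 1961: Sun, 1962: Mon, 1963: Tue, 1964: Thu
Fridays: 1943, 1948, 1954.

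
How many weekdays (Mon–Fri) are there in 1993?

1993-01-01 is a Friday.
From 1993-01-01 to 1993-12-31 is 365 days inclusive.
365 = 7 × 52 + 1, so there are 52 full weeks plus 1 extra day.
Each full week contributes 5 weekdays (Mon–Fri): 52 × 5 = 260.
The 1 extra day is Friday — 1 of them qualifies.
Total: 260 + 1 = 261.

261 weekdays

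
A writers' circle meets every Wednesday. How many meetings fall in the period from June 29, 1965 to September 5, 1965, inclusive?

10

June 29, 1965 is a Tuesday.
That's 69 days from start to end, counting both.
69 = 7 × 9 + 6, so there are 9 full weeks plus 6 extra days.
Each full week contributes one Wednesday: 9 so far.
The 6 extra days are Tuesday, Wednesday, Thursday, Friday, Saturday, Sunday — 1 of them qualifies.
Total: 9 + 1 = 10.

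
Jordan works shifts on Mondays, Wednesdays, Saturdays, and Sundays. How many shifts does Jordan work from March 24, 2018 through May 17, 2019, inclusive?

240

March 24, 2018 is a Saturday.
That's 420 days from start to end, counting both.
420 = 7 × 60, so the span is exactly 60 full weeks.
Each full week contributes 4 days from the set (Mon, Wed, Sat, Sun): 60 × 4 = 240.
Total: 240.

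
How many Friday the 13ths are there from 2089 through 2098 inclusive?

17

Friday-the-13ths by year:
2089: May
2090: Jan, Oct
2091: Apr, Jul
2092: Jun
2093: Feb, Mar, Nov
2094: Aug
2095: May
2096: Jan, Apr, Jul
2097: Sep, Dec
2098: Jun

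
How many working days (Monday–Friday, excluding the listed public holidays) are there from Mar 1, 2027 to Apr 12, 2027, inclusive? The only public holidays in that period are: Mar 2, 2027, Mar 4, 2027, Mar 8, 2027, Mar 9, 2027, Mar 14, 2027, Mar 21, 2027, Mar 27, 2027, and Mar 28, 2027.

Mar 1, 2027 is a Monday.
That's 43 days from start to end, counting both.
43 = 7 × 6 + 1, so there are 6 full weeks plus 1 extra day.
Each full week contributes 5 weekdays (Mon–Fri): 6 × 5 = 30.
The 1 extra day is Mon — 1 of them qualifies.
Total: 30 + 1 = 31.
Holidays: Mar 2, 2027 (Tue); Mar 4, 2027 (Thu); Mar 8, 2027 (Mon); Mar 9, 2027 (Tue); Mar 14, 2027 (Sun); Mar 21, 2027 (Sun); Mar 27, 2027 (Sat); Mar 28, 2027 (Sun).
4 of the 8 holidays fall on weekdays; the rest are weekends and were already excluded.
Business days: 31 − 4 = 27.

27 working days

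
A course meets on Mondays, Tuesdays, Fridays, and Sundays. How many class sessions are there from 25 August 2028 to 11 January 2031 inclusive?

497

25 August 2028 is a Friday.
The range spans 870 days (inclusive of both endpoints).
870 = 7 × 124 + 2, so there are 124 full weeks plus 2 extra days.
Each full week contributes 4 days from the set (Mon, Tue, Fri, Sun): 124 × 4 = 496.
The 2 extra days are Fri, Sat — 1 of them qualifies.
Total: 496 + 1 = 497.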